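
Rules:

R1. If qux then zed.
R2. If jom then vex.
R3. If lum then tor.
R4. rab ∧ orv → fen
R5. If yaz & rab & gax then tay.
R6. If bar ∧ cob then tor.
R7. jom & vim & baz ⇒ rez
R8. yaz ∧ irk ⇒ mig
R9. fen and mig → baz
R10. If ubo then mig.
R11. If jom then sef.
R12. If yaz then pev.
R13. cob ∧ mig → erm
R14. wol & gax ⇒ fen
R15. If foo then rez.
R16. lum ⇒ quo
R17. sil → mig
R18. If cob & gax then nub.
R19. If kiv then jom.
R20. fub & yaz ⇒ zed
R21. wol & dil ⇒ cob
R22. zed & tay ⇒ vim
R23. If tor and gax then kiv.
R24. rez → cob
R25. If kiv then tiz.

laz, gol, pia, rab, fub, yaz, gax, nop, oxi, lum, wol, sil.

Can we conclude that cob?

Yes

tor  (by R3: lum)
tay  (by R5: yaz, rab, gax)
fen  (by R14: wol, gax)
mig  (by R17: sil)
zed  (by R20: fub, yaz)
vim  (by R22: zed, tay)
kiv  (by R23: tor, gax)
baz  (by R9: fen, mig)
jom  (by R19: kiv)
rez  (by R7: jom, vim, baz)
cob  (by R24: rez)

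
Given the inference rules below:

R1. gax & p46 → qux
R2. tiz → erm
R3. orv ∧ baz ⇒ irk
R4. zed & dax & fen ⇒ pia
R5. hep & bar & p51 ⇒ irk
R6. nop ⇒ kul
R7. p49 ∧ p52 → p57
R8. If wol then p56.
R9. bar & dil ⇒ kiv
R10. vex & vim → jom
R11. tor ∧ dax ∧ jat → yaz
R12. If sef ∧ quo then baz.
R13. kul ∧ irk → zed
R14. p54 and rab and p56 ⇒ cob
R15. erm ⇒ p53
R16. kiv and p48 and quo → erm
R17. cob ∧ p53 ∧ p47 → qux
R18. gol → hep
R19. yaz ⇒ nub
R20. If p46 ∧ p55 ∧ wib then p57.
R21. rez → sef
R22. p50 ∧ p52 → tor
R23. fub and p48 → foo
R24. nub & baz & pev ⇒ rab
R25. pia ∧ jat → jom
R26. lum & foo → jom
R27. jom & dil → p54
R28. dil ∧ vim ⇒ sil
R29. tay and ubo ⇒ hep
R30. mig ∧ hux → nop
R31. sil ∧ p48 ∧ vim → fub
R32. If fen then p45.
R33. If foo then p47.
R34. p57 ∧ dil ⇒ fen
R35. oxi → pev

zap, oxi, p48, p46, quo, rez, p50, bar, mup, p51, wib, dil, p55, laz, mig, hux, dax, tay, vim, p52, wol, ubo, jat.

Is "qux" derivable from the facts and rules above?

p56  (by R8: wol)
kiv  (by R9: bar, dil)
erm  (by R16: kiv, p48, quo)
p57  (by R20: p46, p55, wib)
sef  (by R21: rez)
tor  (by R22: p50, p52)
sil  (by R28: dil, vim)
hep  (by R29: tay, ubo)
nop  (by R30: mig, hux)
fub  (by R31: sil, p48, vim)
fen  (by R34: p57, dil)
pev  (by R35: oxi)
irk  (by R5: hep, bar, p51)
kul  (by R6: nop)
yaz  (by R11: tor, dax, jat)
baz  (by R12: sef, quo)
zed  (by R13: kul, irk)
p53  (by R15: erm)
nub  (by R19: yaz)
foo  (by R23: fub, p48)
rab  (by R24: nub, baz, pev)
p47  (by R33: foo)
pia  (by R4: zed, dax, fen)
jom  (by R25: pia, jat)
p54  (by R27: jom, dil)
cob  (by R14: p54, rab, p56)
qux  (by R17: cob, p53, p47)

Yes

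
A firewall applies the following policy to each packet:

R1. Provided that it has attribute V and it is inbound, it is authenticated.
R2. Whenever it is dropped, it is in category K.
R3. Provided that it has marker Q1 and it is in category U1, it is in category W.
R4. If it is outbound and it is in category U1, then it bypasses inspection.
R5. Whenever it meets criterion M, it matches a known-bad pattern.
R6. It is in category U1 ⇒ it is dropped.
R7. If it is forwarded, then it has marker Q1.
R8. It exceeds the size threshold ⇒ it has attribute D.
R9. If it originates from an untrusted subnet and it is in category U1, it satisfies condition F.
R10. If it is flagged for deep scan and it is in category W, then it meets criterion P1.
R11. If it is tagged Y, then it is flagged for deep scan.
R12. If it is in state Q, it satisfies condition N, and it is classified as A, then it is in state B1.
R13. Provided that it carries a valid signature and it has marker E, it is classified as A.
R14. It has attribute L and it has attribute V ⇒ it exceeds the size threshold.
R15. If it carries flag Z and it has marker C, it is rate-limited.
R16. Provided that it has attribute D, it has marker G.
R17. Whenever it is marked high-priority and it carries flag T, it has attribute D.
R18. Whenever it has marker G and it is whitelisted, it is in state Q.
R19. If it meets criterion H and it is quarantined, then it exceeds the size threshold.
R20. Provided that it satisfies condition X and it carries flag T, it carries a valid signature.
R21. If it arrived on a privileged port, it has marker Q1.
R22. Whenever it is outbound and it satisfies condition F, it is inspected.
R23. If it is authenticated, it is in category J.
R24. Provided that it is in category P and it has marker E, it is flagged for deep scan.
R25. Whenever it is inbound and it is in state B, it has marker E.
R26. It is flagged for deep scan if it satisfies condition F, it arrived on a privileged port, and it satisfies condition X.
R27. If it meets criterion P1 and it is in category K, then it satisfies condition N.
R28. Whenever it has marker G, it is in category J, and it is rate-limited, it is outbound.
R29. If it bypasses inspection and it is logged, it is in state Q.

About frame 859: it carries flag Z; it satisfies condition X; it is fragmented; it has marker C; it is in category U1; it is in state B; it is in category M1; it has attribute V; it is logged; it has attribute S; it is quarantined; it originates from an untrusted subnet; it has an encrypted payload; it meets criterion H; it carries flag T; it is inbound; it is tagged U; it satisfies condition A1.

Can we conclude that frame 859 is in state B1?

No

Forward chaining from the given facts derives: is authenticated, is dropped, satisfies condition F, is rate-limited, exceeds the size threshold, carries a valid signature, is in category J, has marker E, is in category K, has attribute D, is classified as A, has marker G, is outbound, bypasses inspection, is inspected, is in state Q.
The only rule concluding "it is in state B1" is R12, which needs "it satisfies condition N"; that is never established.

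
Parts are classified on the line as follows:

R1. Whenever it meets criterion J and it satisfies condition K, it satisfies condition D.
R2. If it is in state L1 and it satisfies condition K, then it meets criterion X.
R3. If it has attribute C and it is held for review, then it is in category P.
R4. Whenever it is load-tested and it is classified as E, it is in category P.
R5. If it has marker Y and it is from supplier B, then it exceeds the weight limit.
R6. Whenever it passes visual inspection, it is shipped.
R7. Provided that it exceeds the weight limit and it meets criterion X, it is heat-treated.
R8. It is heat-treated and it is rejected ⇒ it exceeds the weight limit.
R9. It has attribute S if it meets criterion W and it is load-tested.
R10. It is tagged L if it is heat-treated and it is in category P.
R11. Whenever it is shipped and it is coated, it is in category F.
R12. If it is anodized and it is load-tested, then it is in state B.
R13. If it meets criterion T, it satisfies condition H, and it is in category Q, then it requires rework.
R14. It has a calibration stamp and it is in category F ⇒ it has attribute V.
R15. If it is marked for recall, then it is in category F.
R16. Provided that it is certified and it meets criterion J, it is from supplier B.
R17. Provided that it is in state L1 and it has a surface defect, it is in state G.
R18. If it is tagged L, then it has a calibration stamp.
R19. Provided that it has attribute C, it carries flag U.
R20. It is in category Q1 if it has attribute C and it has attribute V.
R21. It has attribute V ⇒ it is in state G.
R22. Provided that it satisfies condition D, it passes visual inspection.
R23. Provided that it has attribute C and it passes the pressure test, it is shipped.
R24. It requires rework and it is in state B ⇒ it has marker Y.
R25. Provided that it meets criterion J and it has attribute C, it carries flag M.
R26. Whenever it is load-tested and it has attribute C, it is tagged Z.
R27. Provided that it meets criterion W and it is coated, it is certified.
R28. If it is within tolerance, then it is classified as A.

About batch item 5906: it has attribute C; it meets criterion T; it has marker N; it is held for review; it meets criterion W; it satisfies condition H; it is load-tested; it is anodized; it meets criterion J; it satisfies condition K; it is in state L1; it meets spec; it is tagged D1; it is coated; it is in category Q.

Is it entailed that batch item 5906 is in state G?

Yes

By R1 (it meets criterion J, it satisfies condition K): it satisfies condition D.
By R2 (it is in state L1, it satisfies condition K): it meets criterion X.
By R3 (it has attribute C, it is held for review): it is in category P.
By R12 (it is anodized, it is load-tested): it is in state B.
By R13 (it meets criterion T, it satisfies condition H, it is in category Q): it requires rework.
By R22 (it satisfies condition D): it passes visual inspection.
By R24 (it requires rework, it is in state B): it has marker Y.
By R27 (it meets criterion W, it is coated): it is certified.
By R6 (it passes visual inspection): it is shipped.
By R11 (it is shipped, it is coated): it is in category F.
By R16 (it is certified, it meets criterion J): it is from supplier B.
By R5 (it has marker Y, it is from supplier B): it exceeds the weight limit.
By R7 (it exceeds the weight limit, it meets criterion X): it is heat-treated.
By R10 (it is heat-treated, it is in category P): it is tagged L.
By R18 (it is tagged L): it has a calibration stamp.
By R14 (it has a calibration stamp, it is in category F): it has attribute V.
By R21 (it has attribute V): it is in state G.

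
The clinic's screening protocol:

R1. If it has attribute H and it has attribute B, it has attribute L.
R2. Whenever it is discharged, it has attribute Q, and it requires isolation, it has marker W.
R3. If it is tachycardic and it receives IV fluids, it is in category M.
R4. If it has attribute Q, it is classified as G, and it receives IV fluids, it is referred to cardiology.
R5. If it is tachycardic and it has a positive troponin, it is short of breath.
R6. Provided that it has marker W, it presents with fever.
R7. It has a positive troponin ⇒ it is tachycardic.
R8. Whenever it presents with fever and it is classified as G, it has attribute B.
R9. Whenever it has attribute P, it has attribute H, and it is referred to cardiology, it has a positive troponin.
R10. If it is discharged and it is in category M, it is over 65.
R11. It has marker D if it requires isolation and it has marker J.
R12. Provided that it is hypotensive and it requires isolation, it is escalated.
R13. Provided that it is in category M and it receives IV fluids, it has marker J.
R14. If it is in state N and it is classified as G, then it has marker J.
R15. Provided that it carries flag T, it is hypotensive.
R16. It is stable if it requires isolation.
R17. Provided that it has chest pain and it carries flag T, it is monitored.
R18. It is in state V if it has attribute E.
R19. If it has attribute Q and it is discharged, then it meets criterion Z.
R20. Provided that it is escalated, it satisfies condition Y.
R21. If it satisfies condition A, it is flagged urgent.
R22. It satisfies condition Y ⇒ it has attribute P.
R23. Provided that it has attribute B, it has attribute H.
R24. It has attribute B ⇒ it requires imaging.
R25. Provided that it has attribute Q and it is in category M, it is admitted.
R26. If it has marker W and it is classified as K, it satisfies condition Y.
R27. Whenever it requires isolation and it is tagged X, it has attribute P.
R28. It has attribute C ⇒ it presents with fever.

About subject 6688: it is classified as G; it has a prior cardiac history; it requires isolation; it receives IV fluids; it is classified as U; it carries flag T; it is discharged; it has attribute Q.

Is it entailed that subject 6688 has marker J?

Yes

By R2 (it is discharged, it has attribute Q, it requires isolation): it has marker W.
By R4 (it has attribute Q, it is classified as G, it receives IV fluids): it is referred to cardiology.
By R6 (it has marker W): it presents with fever.
By R8 (it presents with fever, it is classified as G): it has attribute B.
By R15 (it carries flag T): it is hypotensive.
By R23 (it has attribute B): it has attribute H.
By R12 (it is hypotensive, it requires isolation): it is escalated.
By R20 (it is escalated): it satisfies condition Y.
By R22 (it satisfies condition Y): it has attribute P.
By R9 (it has attribute P, it has attribute H, it is referred to cardiology): it has a positive troponin.
By R7 (it has a positive troponin): it is tachycardic.
By R3 (it is tachycardic, it receives IV fluids): it is in category M.
By R13 (it is in category M, it receives IV fluids): it has marker J.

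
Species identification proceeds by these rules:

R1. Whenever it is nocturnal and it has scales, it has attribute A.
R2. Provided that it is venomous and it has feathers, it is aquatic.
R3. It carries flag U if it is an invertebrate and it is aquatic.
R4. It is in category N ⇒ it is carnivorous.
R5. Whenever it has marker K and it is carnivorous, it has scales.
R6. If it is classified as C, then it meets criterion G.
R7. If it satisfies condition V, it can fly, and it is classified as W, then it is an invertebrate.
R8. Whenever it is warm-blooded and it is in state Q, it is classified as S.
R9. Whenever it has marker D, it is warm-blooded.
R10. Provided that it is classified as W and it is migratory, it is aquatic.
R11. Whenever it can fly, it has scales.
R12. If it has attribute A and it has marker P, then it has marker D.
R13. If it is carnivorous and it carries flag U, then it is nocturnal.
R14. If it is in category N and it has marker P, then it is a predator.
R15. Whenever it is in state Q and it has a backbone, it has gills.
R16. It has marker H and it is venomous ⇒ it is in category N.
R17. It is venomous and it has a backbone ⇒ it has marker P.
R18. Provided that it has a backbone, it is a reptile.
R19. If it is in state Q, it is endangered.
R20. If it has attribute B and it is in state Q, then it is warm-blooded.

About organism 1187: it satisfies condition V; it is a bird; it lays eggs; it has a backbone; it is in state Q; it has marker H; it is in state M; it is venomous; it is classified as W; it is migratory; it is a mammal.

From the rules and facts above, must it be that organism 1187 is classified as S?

Forward chaining from the given facts derives: is aquatic, has gills, is in category N, has marker P, is a reptile, is endangered, is carnivorous, is a predator.
The only rule concluding "it is classified as S" is R8, which needs "it is warm-blooded"; that is never established.

No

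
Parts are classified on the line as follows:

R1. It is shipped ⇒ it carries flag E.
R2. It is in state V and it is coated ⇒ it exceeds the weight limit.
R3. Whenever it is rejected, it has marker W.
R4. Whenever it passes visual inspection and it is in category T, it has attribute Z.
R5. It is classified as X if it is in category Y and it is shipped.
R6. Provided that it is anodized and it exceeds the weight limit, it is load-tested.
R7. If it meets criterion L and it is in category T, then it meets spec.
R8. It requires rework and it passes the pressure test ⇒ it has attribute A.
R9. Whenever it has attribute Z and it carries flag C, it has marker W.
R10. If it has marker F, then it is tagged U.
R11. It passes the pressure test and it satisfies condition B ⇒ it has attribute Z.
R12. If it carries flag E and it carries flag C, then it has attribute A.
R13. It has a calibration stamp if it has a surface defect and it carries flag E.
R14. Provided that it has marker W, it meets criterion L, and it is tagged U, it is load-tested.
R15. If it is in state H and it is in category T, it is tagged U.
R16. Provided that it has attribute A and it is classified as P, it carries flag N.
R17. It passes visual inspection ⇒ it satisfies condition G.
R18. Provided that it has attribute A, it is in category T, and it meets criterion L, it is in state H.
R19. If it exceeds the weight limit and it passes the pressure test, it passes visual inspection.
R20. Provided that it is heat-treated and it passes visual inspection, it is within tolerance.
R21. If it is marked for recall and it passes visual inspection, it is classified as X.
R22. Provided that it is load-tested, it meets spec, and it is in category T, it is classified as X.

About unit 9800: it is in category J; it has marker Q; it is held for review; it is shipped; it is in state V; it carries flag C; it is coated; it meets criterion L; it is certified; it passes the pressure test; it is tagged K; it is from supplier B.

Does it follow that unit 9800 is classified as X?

No

Forward chaining from the given facts derives: carries flag E, exceeds the weight limit, has attribute A, passes visual inspection, satisfies condition G.
Rules concluding "it is classified as X": R5 needs "it is in category Y"; R21 needs "it is marked for recall"; R22 needs "it is load-tested" — none of these are established.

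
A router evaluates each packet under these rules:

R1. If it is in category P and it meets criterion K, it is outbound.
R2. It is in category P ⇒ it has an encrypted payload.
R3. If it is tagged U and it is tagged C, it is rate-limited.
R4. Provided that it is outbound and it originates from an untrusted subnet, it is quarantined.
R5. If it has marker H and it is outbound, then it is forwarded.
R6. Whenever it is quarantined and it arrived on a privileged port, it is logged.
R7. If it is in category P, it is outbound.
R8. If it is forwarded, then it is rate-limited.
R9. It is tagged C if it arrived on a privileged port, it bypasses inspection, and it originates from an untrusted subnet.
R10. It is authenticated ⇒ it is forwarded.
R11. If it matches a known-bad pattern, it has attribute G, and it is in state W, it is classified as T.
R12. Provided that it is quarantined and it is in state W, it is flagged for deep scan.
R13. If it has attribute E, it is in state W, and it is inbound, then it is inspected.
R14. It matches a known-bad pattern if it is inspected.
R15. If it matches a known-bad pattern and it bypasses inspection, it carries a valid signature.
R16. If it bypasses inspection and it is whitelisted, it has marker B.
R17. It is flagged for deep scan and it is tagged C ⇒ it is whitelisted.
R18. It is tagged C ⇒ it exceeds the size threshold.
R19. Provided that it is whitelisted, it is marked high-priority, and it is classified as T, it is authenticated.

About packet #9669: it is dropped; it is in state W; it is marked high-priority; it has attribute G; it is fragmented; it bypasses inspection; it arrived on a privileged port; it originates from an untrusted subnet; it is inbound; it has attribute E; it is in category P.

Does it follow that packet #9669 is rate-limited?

Yes

By R7 (it is in category P): it is outbound.
By R9 (it arrived on a privileged port, it bypasses inspection, it originates from an untrusted subnet): it is tagged C.
By R13 (it has attribute E, it is in state W, it is inbound): it is inspected.
By R14 (it is inspected): it matches a known-bad pattern.
By R4 (it is outbound, it originates from an untrusted subnet): it is quarantined.
By R11 (it matches a known-bad pattern, it has attribute G, it is in state W): it is classified as T.
By R12 (it is quarantined, it is in state W): it is flagged for deep scan.
By R17 (it is flagged for deep scan, it is tagged C): it is whitelisted.
By R19 (it is whitelisted, it is marked high-priority, it is classified as T): it is authenticated.
By R10 (it is authenticated): it is forwarded.
By R8 (it is forwarded): it is rate-limited.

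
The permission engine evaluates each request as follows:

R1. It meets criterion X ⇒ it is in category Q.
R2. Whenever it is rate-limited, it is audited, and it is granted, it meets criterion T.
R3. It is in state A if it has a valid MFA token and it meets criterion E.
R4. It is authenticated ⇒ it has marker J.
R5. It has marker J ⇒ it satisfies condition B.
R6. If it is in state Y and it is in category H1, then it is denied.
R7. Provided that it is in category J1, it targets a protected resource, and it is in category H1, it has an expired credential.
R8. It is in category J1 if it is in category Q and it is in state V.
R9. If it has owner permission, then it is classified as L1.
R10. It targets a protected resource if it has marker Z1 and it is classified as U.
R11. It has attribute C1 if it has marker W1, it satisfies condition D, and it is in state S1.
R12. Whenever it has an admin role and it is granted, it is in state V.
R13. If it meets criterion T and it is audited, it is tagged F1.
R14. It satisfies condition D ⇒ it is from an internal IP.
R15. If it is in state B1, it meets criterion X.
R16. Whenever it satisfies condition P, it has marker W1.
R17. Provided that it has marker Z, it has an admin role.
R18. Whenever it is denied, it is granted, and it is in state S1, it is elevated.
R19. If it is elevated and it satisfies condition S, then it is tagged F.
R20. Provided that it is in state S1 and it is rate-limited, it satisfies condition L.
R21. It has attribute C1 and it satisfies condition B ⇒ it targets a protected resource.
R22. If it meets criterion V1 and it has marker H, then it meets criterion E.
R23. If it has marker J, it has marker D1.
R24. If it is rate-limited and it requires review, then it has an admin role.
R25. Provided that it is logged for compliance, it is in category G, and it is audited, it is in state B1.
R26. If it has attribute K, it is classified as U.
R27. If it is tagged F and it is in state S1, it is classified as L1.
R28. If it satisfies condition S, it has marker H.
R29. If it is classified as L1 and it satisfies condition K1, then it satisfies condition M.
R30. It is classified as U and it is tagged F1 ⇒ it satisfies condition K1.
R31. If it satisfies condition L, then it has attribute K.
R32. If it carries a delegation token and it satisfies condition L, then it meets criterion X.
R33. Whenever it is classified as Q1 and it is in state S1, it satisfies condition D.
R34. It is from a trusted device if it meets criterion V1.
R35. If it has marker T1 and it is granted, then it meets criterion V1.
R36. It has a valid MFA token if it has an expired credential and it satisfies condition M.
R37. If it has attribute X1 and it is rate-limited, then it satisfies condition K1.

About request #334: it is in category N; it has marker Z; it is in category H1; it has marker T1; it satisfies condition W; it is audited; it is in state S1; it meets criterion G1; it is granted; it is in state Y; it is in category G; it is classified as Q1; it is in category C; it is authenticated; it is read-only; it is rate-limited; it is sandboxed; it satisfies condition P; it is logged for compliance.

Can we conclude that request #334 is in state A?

No

Forward chaining from the given facts derives: meets criterion T, has marker J, satisfies condition B, is denied, is tagged F1, has marker W1, has an admin role, is elevated, satisfies condition L, has marker D1, is in state B1, has attribute K, satisfies condition D, meets criterion V1, has attribute C1, is in state V, is from an internal IP, meets criterion X, targets a protected resource, is classified as U, satisfies condition K1, is from a trusted device, is in category Q, is in category J1, has an expired credential.
The only rule concluding "it is in state A" is R3, which needs "it has a valid MFA token"; that is never established.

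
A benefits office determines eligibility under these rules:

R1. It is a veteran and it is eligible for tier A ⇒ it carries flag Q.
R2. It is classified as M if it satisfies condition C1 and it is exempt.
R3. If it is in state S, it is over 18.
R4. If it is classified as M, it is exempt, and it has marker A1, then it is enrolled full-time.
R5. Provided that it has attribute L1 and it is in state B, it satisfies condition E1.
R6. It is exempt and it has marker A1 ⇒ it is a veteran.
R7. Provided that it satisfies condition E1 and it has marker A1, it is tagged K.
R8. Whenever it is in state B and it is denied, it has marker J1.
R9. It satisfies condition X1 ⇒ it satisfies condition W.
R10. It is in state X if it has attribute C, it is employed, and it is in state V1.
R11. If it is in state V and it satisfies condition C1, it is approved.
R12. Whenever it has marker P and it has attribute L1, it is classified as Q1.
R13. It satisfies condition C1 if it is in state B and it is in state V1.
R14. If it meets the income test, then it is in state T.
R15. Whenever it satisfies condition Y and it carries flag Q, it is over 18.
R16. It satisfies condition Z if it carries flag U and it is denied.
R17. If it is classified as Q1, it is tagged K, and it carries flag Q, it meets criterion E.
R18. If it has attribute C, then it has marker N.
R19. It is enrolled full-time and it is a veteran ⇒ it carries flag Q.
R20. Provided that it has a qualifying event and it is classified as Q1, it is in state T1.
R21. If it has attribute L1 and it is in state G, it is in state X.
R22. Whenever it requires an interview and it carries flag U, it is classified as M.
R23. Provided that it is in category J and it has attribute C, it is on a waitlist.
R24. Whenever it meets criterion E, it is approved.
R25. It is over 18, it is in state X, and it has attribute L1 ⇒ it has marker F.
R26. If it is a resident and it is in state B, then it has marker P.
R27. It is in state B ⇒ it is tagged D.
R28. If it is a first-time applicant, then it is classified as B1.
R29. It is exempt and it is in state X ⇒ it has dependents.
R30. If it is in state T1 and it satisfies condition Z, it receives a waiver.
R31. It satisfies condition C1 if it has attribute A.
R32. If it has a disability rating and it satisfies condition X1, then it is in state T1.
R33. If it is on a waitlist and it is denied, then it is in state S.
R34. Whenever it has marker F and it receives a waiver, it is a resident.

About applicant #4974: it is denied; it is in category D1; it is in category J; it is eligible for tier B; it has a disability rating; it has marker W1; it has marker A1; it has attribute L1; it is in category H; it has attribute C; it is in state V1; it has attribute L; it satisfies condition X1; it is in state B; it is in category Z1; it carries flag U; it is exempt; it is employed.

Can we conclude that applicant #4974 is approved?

By R5 (it has attribute L1, it is in state B): it satisfies condition E1.
By R6 (it is exempt, it has marker A1): it is a veteran.
By R7 (it satisfies condition E1, it has marker A1): it is tagged K.
By R10 (it has attribute C, it is employed, it is in state V1): it is in state X.
By R13 (it is in state B, it is in state V1): it satisfies condition C1.
By R16 (it carries flag U, it is denied): it satisfies condition Z.
By R23 (it is in category J, it has attribute C): it is on a waitlist.
By R32 (it has a disability rating, it satisfies condition X1): it is in state T1.
By R33 (it is on a waitlist, it is denied): it is in state S.
By R2 (it satisfies condition C1, it is exempt): it is classified as M.
By R3 (it is in state S): it is over 18.
By R4 (it is classified as M, it is exempt, it has marker A1): it is enrolled full-time.
By R19 (it is enrolled full-time, it is a veteran): it carries flag Q.
By R25 (it is over 18, it is in state X, it has attribute L1): it has marker F.
By R30 (it is in state T1, it satisfies condition Z): it receives a waiver.
By R34 (it has marker F, it receives a waiver): it is a resident.
By R26 (it is a resident, it is in state B): it has marker P.
By R12 (it has marker P, it has attribute L1): it is classified as Q1.
By R17 (it is classified as Q1, it is tagged K, it carries flag Q): it meets criterion E.
By R24 (it meets criterion E): it is approved.

Yes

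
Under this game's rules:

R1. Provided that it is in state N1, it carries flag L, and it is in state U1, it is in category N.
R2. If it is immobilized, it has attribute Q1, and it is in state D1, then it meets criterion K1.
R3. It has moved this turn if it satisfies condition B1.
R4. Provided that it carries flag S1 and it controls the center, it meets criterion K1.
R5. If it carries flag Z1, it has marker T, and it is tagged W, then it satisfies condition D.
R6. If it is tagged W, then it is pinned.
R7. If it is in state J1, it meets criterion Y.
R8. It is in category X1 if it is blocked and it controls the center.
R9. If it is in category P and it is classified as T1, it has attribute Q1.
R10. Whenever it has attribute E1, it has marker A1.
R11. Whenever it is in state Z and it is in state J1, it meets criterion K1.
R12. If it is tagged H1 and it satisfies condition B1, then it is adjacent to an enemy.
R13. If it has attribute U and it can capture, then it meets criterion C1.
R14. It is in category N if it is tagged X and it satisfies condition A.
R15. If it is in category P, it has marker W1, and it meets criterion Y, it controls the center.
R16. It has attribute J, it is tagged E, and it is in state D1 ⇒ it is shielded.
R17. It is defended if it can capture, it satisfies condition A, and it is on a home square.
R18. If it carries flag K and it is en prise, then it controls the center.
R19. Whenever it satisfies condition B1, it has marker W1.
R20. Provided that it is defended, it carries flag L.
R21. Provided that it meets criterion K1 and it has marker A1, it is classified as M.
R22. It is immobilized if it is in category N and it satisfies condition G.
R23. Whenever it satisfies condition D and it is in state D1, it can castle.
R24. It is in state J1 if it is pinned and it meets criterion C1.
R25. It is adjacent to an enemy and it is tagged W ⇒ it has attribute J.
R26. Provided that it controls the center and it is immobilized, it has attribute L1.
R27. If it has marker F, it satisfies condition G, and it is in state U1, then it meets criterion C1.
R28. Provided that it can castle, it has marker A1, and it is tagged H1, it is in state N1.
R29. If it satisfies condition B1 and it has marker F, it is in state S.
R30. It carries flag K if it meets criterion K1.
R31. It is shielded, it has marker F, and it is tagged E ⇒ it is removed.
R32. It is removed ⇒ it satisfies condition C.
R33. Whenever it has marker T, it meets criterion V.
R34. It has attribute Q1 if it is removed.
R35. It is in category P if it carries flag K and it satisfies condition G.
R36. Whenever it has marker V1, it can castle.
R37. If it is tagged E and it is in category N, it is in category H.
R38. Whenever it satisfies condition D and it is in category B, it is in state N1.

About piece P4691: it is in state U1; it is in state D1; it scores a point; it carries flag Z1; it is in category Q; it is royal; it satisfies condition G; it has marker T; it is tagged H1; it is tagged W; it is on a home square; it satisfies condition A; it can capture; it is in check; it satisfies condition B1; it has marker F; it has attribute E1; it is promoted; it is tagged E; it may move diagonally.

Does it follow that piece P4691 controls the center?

Yes

By R5 (it carries flag Z1, it has marker T, it is tagged W): it satisfies condition D.
By R6 (it is tagged W): it is pinned.
By R10 (it has attribute E1): it has marker A1.
By R12 (it is tagged H1, it satisfies condition B1): it is adjacent to an enemy.
By R17 (it can capture, it satisfies condition A, it is on a home square): it is defended.
By R19 (it satisfies condition B1): it has marker W1.
By R20 (it is defended): it carries flag L.
By R23 (it satisfies condition D, it is in state D1): it can castle.
By R25 (it is adjacent to an enemy, it is tagged W): it has attribute J.
By R27 (it has marker F, it satisfies condition G, it is in state U1): it meets criterion C1.
By R28 (it can castle, it has marker A1, it is tagged H1): it is in state N1.
By R1 (it is in state N1, it carries flag L, it is in state U1): it is in category N.
By R16 (it has attribute J, it is tagged E, it is in state D1): it is shielded.
By R22 (it is in category N, it satisfies condition G): it is immobilized.
By R24 (it is pinned, it meets criterion C1): it is in state J1.
By R31 (it is shielded, it has marker F, it is tagged E): it is removed.
By R34 (it is removed): it has attribute Q1.
By R2 (it is immobilized, it has attribute Q1, it is in state D1): it meets criterion K1.
By R7 (it is in state J1): it meets criterion Y.
By R30 (it meets criterion K1): it carries flag K.
By R35 (it carries flag K, it satisfies condition G): it is in category P.
By R15 (it is in category P, it has marker W1, it meets criterion Y): it controls the center.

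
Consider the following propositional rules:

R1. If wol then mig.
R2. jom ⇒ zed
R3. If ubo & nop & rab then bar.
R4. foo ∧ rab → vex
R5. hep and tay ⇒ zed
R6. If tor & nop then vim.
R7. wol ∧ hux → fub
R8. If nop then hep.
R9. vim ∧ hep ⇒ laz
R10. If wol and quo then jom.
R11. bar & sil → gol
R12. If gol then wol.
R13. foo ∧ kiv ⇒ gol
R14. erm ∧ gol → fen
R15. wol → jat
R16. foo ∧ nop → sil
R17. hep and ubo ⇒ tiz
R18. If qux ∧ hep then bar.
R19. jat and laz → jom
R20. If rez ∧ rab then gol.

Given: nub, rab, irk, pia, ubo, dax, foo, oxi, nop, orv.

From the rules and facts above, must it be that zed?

No

Forward chaining from the given facts derives: bar, vex, hep, sil, tiz, gol, wol, jat, mig.
Rules concluding zed: R2 needs jom; R5 needs tay — none of these are established.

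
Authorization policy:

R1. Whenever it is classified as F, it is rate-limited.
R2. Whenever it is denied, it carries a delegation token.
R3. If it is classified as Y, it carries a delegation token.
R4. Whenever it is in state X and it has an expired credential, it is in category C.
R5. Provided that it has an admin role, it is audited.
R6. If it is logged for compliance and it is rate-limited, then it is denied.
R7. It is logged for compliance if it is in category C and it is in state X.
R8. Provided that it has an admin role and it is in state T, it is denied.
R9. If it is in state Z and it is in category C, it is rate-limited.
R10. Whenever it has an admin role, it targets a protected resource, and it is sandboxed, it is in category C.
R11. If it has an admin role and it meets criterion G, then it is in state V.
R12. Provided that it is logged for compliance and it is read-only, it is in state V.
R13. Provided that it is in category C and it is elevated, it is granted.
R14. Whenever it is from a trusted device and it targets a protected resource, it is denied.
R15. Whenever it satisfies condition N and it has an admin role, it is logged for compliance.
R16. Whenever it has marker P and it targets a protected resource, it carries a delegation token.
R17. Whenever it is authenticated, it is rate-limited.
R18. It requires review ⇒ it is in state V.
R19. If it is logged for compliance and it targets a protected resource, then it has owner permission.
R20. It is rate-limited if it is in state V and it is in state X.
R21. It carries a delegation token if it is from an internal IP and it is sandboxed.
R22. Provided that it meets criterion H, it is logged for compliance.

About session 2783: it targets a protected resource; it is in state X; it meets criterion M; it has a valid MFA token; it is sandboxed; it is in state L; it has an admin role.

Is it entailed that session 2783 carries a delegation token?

No

Forward chaining from the given facts derives: is audited, is in category C, is logged for compliance, has owner permission.
Rules concluding "it carries a delegation token": R2 needs "it is denied"; R3 needs "it is classified as Y"; R16 needs "it has marker P"; R21 needs "it is from an internal IP" — none of these are established.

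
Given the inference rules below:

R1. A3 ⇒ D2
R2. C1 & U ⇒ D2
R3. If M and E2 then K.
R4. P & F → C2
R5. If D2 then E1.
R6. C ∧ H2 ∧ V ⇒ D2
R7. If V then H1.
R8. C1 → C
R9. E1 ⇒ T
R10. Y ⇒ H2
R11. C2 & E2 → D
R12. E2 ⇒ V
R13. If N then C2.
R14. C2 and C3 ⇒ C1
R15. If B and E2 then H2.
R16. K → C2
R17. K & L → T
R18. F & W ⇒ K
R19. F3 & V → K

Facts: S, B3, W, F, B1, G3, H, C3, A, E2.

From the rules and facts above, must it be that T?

No

Forward chaining from the given facts derives: V, K, H1, C2, D, C1, C.
Rules concluding T: R9 needs E1; R17 needs L — none of these are established.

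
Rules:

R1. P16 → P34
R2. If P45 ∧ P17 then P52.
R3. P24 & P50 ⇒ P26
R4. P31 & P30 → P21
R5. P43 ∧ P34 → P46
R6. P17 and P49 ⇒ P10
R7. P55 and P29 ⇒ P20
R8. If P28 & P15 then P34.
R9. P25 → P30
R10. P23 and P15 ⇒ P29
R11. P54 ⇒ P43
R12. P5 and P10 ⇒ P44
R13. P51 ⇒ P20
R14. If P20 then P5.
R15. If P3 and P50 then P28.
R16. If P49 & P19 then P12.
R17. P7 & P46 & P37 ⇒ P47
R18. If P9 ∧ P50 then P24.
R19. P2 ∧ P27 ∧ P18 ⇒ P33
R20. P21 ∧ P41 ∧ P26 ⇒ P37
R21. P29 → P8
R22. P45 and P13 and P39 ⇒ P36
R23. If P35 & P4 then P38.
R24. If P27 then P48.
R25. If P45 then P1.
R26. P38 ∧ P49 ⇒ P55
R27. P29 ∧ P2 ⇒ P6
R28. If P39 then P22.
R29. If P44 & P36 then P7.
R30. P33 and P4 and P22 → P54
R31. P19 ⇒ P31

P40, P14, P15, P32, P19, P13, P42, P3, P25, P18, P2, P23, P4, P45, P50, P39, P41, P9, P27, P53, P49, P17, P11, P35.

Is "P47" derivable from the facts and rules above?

P10  (by R6: P17, P49)
P30  (by R9: P25)
P29  (by R10: P23, P15)
P28  (by R15: P3, P50)
P24  (by R18: P9, P50)
P33  (by R19: P2, P27, P18)
P36  (by R22: P45, P13, P39)
P38  (by R23: P35, P4)
P55  (by R26: P38, P49)
P22  (by R28: P39)
P54  (by R30: P33, P4, P22)
P31  (by R31: P19)
P26  (by R3: P24, P50)
P21  (by R4: P31, P30)
P20  (by R7: P55, P29)
P34  (by R8: P28, P15)
P43  (by R11: P54)
P5  (by R14: P20)
P37  (by R20: P21, P41, P26)
P46  (by R5: P43, P34)
P44  (by R12: P5, P10)
P7  (by R29: P44, P36)
P47  (by R17: P7, P46, P37)

Yes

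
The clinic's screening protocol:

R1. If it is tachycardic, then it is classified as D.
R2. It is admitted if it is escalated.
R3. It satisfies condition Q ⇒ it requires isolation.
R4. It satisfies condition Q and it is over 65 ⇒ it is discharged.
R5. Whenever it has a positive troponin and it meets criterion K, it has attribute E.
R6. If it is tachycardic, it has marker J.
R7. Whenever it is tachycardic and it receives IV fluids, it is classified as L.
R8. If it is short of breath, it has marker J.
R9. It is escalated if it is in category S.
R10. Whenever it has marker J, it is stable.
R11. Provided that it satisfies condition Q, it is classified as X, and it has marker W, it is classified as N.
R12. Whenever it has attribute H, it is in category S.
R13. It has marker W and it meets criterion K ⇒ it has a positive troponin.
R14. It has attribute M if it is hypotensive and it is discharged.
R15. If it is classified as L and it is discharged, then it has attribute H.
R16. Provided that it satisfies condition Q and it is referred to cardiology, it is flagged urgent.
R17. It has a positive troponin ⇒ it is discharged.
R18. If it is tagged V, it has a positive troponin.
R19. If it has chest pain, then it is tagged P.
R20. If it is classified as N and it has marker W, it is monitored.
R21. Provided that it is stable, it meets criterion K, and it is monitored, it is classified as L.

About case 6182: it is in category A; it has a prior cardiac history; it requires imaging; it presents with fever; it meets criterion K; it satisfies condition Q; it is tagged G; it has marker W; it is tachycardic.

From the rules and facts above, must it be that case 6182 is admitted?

Forward chaining from the given facts derives: is classified as D, requires isolation, has marker J, is stable, has a positive troponin, is discharged, has attribute E.
The only rule concluding "it is admitted" is R2, which needs "it is escalated"; that is never established.

No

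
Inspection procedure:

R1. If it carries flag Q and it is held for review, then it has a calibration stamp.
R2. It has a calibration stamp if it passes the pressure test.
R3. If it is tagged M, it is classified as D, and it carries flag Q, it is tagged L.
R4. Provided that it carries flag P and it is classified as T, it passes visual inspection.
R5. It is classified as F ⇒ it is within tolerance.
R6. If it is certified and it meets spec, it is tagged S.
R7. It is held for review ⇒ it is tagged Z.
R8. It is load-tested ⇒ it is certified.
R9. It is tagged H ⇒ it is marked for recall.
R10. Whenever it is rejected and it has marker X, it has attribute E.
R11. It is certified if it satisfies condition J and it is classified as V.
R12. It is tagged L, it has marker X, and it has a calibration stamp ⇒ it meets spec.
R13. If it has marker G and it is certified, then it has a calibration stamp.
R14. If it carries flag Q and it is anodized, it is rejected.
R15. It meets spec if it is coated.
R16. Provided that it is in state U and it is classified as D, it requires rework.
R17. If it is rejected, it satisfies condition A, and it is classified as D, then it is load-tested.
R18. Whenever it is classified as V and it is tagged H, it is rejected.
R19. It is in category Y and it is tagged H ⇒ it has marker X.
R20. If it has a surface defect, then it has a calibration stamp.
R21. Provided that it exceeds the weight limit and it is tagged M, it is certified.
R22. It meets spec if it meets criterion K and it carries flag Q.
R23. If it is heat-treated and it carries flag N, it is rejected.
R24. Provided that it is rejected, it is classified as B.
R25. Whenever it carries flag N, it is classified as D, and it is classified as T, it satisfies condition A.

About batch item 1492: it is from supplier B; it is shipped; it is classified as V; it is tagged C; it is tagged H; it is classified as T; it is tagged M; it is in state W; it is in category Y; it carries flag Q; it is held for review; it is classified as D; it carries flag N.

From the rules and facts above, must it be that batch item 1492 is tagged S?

Yes

By R1 (it carries flag Q, it is held for review): it has a calibration stamp.
By R3 (it is tagged M, it is classified as D, it carries flag Q): it is tagged L.
By R18 (it is classified as V, it is tagged H): it is rejected.
By R19 (it is in category Y, it is tagged H): it has marker X.
By R25 (it carries flag N, it is classified as D, it is classified as T): it satisfies condition A.
By R12 (it is tagged L, it has marker X, it has a calibration stamp): it meets spec.
By R17 (it is rejected, it satisfies condition A, it is classified as D): it is load-tested.
By R8 (it is load-tested): it is certified.
By R6 (it is certified, it meets spec): it is tagged S.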